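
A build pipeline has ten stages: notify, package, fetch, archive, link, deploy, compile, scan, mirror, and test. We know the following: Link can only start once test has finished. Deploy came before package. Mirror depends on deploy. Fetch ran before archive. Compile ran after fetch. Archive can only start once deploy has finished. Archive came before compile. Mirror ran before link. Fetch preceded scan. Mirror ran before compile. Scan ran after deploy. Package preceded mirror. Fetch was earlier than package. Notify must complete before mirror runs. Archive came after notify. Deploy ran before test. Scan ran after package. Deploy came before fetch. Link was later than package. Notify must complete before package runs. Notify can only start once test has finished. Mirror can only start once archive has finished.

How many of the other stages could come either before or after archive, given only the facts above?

2

Forced before archive: deploy, fetch, notify, and test; forced after archive: compile, link, and mirror.
That leaves package and scan with no forced order relative to archive — 2.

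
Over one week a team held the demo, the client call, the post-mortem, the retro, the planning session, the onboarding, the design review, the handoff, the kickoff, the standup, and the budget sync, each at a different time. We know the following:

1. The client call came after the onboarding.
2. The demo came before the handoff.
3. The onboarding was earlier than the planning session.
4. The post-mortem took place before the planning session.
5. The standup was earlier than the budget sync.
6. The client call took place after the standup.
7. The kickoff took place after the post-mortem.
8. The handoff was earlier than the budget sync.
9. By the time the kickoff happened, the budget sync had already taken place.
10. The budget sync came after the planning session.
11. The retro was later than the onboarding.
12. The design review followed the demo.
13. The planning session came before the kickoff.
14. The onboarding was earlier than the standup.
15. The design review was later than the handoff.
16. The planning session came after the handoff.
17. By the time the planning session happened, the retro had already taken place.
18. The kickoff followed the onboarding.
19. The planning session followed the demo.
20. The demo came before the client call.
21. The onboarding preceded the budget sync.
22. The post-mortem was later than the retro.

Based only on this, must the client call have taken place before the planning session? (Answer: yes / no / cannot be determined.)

cannot be determined

No chain of stated constraints runs from the client call to the planning session, and none runs from the planning session to the client call either.
So the relative order of the client call and the planning session is not fixed by the given facts.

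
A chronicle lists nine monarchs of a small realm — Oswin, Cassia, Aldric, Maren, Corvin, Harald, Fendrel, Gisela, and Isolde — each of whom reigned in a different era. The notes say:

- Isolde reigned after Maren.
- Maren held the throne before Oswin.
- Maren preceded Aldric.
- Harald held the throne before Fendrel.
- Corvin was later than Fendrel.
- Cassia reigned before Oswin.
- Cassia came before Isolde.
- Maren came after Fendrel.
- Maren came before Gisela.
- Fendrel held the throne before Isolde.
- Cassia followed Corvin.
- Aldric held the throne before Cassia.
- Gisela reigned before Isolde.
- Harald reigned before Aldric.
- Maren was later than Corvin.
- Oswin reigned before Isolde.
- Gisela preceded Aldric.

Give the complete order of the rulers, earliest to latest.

The constraints fix every adjacent pair, so only one ordering works:
Harald → Fendrel → Corvin → Maren → Gisela → Aldric → Cassia → Oswin → Isolde.

Harald, Fendrel, Corvin, Maren, Gisela, Aldric, Cassia, Oswin, Isolde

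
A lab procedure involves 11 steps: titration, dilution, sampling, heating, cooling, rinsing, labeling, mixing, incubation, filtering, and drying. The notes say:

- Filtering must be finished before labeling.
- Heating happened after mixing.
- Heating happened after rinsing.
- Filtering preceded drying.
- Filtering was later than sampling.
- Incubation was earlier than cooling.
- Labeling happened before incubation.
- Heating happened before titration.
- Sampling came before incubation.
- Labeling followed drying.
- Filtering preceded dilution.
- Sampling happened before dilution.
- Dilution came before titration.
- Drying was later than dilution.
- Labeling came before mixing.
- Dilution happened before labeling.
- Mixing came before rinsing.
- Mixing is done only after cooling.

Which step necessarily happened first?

Sampling has a chain of constraints placing it before every other step, so sampling must be first.

sampling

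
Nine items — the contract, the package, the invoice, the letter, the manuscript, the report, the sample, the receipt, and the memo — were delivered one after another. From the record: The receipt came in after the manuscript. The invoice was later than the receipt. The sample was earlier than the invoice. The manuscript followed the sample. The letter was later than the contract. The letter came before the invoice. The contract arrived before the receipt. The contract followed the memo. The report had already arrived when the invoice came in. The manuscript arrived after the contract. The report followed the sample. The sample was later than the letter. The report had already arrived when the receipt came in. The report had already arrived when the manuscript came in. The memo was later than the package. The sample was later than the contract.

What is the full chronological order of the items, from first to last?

The constraints fix every adjacent pair, so only one ordering works:
the package → the memo → the contract → the letter → the sample → the report → the manuscript → the receipt → the invoice.

the package, the memo, the contract, the letter, the sample, the report, the manuscript, the receipt, the invoice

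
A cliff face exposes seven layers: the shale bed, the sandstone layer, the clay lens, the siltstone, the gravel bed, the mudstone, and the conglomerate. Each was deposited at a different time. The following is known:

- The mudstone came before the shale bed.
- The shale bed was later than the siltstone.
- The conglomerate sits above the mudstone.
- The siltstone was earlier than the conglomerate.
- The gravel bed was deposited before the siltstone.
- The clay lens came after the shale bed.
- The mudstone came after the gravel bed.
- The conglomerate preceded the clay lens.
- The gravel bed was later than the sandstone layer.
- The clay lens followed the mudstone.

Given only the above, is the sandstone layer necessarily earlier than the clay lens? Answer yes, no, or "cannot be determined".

yes

Chain the constraints: the sandstone layer → the gravel bed → the mudstone → the clay lens. Each link is directly stated, so the sandstone layer comes before the clay lens.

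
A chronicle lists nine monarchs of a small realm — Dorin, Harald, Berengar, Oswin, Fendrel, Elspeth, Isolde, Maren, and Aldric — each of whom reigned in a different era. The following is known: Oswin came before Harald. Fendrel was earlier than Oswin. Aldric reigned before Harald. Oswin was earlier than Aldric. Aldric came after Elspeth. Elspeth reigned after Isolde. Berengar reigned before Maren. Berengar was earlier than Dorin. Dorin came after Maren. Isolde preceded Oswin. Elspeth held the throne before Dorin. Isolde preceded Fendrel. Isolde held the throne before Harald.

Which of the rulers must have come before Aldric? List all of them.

Directly stated before Aldric: Elspeth and Oswin.
Fendrel reaches Aldric via Fendrel → Oswin → Aldric.
Isolde reaches Aldric via Isolde → Elspeth → Aldric.
No chain forces Dorin (or any of the others) ahead of Aldric.

Elspeth, Fendrel, Isolde, Oswin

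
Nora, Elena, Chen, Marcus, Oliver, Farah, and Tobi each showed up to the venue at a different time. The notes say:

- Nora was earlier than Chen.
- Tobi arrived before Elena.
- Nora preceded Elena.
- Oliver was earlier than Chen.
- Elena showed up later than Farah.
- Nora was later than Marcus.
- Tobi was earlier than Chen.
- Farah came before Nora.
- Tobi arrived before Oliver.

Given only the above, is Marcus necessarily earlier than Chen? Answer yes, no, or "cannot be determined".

Chain the constraints: Marcus → Nora → Chen. Each link is directly stated, so Marcus comes before Chen.

yes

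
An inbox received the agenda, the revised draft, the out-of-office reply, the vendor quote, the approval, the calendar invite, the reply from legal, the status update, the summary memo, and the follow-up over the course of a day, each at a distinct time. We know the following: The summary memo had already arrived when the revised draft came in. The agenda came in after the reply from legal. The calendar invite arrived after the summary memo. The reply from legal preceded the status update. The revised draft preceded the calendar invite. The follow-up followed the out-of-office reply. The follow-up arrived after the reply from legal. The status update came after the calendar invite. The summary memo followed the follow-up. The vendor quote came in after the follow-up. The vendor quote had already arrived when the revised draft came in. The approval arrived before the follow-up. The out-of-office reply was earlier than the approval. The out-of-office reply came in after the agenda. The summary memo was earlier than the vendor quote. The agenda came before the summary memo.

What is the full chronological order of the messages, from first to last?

the reply from legal, the agenda, the out-of-office reply, the approval, the follow-up, the summary memo, the vendor quote, the revised draft, the calendar invite, the status update

The constraints fix every adjacent pair, so only one ordering works:
the reply from legal → the agenda → the out-of-office reply → the approval → the follow-up → the summary memo → the vendor quote → the revised draft → the calendar invite → the status update.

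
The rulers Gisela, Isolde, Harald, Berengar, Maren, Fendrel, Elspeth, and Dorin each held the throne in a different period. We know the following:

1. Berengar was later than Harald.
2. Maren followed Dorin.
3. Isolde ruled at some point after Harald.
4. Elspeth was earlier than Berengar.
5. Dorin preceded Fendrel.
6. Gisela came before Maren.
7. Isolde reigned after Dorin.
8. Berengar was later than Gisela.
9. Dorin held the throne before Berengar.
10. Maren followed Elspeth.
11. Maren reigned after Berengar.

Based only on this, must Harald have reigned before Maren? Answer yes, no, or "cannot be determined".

Chain the constraints: Harald → Berengar → Maren. Each link is directly stated, so Harald comes before Maren.

yes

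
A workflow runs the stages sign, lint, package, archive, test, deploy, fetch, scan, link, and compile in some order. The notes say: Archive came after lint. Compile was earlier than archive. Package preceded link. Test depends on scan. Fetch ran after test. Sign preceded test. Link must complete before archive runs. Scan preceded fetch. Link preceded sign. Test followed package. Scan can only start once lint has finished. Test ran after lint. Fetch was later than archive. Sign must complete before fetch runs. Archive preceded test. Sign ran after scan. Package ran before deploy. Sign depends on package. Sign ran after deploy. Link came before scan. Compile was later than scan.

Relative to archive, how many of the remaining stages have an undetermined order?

2

Forced before archive: compile, link, lint, package, and scan; forced after archive: fetch and test.
That leaves deploy and sign with no forced order relative to archive — 2.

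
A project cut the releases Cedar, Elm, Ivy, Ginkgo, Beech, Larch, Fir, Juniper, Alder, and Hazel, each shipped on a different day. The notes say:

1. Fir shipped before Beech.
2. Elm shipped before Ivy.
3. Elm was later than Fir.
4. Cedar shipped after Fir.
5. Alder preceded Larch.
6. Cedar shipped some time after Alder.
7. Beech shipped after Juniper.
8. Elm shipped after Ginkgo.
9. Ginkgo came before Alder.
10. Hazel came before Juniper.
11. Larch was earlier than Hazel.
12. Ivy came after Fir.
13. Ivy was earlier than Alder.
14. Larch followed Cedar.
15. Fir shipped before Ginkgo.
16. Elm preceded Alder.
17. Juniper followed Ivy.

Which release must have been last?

Beech

Every other release has a chain of constraints placing it before Beech, so Beech is last.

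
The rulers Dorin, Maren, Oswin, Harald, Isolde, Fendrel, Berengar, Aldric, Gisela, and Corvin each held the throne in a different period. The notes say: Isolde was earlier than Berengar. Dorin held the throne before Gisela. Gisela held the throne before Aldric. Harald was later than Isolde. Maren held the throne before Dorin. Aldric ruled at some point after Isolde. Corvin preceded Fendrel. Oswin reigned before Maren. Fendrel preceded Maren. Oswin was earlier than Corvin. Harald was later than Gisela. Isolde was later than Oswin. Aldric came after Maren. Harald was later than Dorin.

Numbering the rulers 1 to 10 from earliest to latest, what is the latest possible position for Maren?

6

Maren must come before Aldric, Dorin, Gisela, and Harald — 4 rulers forced after them.
Everything else can be placed before Maren in some valid order, so Maren can sit as late as position 10 − 4 = 6.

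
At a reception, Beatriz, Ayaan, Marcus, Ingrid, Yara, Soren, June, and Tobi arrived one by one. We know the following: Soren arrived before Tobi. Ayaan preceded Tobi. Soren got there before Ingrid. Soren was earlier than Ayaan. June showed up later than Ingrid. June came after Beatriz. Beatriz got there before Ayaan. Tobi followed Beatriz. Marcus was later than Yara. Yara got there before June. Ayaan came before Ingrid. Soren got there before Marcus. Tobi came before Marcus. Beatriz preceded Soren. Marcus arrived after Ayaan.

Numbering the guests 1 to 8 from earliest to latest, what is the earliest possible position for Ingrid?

Ayaan, Beatriz, and Soren must all come before Ingrid — 3 forced predecessors.
Nothing else is forced ahead of Ingrid, so their earliest slot is position 3 + 1 = 4.

4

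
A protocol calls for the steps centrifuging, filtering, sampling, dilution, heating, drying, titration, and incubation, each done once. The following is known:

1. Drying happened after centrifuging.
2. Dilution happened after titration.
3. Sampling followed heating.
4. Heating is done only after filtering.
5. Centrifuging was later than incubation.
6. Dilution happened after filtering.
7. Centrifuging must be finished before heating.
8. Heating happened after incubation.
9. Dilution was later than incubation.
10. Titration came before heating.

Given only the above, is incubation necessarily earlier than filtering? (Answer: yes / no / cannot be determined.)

No chain of stated constraints runs from incubation to filtering, and none runs from filtering to incubation either.
So the relative order of incubation and filtering is not fixed by the given facts.

cannot be determined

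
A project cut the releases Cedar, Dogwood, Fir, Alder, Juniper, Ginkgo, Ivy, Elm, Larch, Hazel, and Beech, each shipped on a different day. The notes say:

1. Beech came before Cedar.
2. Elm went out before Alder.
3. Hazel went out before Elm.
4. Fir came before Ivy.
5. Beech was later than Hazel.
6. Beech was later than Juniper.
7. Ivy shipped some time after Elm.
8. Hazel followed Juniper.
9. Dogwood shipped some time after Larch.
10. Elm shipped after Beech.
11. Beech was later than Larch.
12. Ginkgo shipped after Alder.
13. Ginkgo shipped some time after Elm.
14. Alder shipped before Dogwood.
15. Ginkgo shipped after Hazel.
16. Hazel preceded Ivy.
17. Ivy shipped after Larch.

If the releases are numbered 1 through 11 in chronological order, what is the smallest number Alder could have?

6

Beech, Elm, Hazel, Juniper, and Larch must all come before Alder — 5 forced predecessors.
Nothing else is forced ahead of Alder, so its earliest slot is position 5 + 1 = 6.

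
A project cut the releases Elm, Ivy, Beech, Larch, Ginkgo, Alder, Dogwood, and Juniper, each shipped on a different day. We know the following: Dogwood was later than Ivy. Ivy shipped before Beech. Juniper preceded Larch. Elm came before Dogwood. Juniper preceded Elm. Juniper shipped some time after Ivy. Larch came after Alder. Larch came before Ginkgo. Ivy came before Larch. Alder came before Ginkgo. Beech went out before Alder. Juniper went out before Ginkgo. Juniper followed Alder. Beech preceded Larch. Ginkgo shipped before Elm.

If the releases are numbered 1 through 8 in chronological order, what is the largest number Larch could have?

5

Larch must come before Dogwood, Elm, and Ginkgo — 3 releases forced after it.
Everything else can be placed before Larch in some valid order, so Larch can sit as late as position 8 − 3 = 5.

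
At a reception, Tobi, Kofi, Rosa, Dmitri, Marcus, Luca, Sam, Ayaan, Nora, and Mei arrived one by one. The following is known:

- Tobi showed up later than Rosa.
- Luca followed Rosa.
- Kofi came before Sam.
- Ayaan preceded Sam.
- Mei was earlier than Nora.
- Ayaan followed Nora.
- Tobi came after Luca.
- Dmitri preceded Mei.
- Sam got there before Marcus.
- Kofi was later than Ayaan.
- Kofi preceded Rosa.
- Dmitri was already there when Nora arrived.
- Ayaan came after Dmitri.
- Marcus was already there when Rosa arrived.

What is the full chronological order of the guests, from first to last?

The constraints fix every adjacent pair, so only one ordering works:
Dmitri → Mei → Nora → Ayaan → Kofi → Sam → Marcus → Rosa → Luca → Tobi.

Dmitri, Mei, Nora, Ayaan, Kofi, Sam, Marcus, Rosa, Luca, Tobi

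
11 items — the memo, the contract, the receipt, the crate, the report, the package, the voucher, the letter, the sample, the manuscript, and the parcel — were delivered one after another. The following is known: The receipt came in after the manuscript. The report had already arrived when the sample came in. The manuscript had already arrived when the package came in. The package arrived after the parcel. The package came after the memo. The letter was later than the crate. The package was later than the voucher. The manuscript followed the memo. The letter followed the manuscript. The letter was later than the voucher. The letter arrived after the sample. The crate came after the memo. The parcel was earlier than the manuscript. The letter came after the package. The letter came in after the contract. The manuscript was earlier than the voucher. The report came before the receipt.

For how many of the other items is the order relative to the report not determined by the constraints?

7

Forced after the report: the letter, the receipt, and the sample.
That leaves the contract, the crate, the manuscript, the memo, the package, the parcel, and the voucher with no forced order relative to the report — 7.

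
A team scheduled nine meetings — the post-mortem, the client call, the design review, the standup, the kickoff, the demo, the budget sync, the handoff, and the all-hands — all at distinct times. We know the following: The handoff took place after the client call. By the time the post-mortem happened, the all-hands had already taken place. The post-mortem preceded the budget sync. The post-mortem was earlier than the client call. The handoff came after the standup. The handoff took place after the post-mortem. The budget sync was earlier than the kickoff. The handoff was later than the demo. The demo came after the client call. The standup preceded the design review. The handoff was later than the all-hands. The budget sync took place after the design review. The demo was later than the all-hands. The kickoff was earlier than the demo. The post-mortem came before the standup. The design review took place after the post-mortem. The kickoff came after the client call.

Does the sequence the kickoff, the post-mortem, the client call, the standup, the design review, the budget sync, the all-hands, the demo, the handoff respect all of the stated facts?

no

The constraints require the all-hands before the post-mortem, but in the proposed sequence the post-mortem appears ahead of the all-hands. That one violation is enough.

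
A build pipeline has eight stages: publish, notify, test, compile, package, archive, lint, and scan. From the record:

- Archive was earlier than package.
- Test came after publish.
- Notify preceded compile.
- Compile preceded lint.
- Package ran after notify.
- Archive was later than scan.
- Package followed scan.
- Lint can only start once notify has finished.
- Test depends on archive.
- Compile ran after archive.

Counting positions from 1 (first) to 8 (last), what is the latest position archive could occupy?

Archive must come before compile, lint, package, and test — 4 stages forced after it.
Everything else can be placed before archive in some valid order, so archive can sit as late as position 8 − 4 = 4.

4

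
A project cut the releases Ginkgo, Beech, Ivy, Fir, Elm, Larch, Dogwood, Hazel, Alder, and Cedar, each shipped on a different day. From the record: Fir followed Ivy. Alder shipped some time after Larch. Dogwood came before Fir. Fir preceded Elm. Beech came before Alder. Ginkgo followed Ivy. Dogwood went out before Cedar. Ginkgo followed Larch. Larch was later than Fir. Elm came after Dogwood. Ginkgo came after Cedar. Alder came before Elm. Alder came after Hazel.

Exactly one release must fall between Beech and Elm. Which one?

Tracing the constraints gives Beech → Alder → Elm, so Alder sits after Beech and before Elm.
No other release is forced both after Beech and before Elm.

Alder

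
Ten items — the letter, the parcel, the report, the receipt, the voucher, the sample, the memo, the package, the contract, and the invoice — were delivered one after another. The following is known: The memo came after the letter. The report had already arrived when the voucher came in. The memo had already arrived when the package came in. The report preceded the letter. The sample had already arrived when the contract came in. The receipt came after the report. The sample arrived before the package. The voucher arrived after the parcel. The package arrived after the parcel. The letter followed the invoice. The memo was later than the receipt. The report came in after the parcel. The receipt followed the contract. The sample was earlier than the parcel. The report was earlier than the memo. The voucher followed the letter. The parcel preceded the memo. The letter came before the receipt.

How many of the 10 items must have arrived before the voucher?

Directly stated before the voucher: the letter, the parcel, and the report.
The invoice reaches the voucher via the invoice → the letter → the voucher.
The sample reaches the voucher via the sample → the parcel → the voucher.
No chain forces the package (or any of the others) ahead of the voucher.
That's the invoice, the letter, the parcel, the report, and the sample — 5 in all.

5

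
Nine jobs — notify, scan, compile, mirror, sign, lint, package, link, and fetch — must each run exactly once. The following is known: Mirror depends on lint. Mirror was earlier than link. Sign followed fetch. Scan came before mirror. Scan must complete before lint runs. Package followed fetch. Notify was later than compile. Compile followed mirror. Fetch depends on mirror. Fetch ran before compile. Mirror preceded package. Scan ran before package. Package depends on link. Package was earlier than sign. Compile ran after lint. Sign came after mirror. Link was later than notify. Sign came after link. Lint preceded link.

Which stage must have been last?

Every other stage has a chain of constraints placing it before sign, so sign is last.

sign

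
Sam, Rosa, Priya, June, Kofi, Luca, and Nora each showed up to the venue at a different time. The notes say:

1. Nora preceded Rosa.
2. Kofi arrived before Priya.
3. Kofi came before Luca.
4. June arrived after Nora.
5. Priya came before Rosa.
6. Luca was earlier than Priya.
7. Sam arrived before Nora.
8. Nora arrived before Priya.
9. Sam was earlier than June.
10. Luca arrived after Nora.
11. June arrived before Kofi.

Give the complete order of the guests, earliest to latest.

The constraints fix every adjacent pair, so only one ordering works:
Sam → Nora → June → Kofi → Luca → Priya → Rosa.

Sam, Nora, June, Kofi, Luca, Priya, Rosa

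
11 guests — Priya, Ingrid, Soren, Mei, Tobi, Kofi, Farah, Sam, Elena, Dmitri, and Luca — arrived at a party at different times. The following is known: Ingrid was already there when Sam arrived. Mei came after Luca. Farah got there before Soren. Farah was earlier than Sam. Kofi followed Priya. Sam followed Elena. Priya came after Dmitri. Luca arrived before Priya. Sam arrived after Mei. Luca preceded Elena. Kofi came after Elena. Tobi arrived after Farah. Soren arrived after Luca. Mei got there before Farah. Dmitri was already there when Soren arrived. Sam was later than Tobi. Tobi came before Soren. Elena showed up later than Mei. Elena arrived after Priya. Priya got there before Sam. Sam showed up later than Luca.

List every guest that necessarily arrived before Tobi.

Farah, Luca, Mei

Directly stated before Tobi: Farah.
Luca reaches Tobi via Luca → Mei → Farah → Tobi.
Mei reaches Tobi via Mei → Farah → Tobi.
No chain forces Kofi (or any of the others) ahead of Tobi.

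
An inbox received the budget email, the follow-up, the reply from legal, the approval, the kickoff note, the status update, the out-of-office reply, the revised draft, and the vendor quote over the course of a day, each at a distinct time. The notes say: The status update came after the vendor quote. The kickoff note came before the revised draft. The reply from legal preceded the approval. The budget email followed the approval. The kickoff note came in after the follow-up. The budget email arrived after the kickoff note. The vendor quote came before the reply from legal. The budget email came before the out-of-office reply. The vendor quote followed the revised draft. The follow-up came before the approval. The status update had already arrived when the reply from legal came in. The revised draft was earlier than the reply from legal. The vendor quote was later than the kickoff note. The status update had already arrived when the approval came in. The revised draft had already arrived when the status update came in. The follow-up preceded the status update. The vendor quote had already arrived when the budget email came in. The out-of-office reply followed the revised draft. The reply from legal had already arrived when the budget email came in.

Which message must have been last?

Every other message has a chain of constraints placing it before the out-of-office reply, so the out-of-office reply is last.

the out-of-office reply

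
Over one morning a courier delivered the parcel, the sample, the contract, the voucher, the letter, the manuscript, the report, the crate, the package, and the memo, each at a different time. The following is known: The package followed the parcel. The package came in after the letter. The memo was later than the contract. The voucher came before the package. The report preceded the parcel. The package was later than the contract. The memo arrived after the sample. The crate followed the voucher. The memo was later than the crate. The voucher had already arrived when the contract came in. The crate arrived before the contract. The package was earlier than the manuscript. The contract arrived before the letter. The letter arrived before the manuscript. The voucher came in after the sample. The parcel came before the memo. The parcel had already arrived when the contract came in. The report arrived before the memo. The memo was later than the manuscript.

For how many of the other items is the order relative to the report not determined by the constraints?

3

Forced after the report: the contract, the letter, the manuscript, the memo, the package, and the parcel.
That leaves the crate, the sample, and the voucher with no forced order relative to the report — 3.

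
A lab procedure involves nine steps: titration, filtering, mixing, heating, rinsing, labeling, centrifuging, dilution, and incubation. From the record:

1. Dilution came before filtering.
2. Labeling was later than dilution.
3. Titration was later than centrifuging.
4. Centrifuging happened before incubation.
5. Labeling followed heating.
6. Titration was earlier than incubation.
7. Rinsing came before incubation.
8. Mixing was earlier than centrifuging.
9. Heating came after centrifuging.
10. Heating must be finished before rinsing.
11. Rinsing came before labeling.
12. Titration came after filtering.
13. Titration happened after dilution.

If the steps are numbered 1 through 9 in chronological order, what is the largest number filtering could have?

Filtering must come before incubation and titration — 2 steps forced after it.
Everything else can be placed before filtering in some valid order, so filtering can sit as late as position 9 − 2 = 7.

7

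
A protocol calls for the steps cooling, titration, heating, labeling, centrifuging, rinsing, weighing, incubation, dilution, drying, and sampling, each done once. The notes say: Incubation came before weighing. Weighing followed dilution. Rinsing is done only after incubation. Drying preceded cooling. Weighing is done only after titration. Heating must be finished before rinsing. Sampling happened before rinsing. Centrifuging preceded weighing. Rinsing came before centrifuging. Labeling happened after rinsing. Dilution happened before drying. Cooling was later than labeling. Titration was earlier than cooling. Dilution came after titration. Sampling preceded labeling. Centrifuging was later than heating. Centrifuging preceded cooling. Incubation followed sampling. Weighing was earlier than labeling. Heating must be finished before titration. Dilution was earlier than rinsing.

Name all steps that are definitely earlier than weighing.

centrifuging, dilution, heating, incubation, rinsing, sampling, titration

Directly stated before weighing: centrifuging, dilution, incubation, and titration.
Heating reaches weighing via heating → titration → weighing.
Rinsing reaches weighing via rinsing → centrifuging → weighing.
Sampling reaches weighing via sampling → incubation → weighing.
No chain forces cooling (or any of the others) ahead of weighing.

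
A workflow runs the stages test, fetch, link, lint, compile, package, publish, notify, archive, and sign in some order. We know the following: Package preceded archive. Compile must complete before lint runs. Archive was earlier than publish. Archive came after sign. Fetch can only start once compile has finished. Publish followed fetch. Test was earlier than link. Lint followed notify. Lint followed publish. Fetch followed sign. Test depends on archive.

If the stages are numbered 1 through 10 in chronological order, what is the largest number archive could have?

6

Archive must come before link, lint, publish, and test — 4 stages forced after it.
Everything else can be placed before archive in some valid order, so archive can sit as late as position 10 − 4 = 6.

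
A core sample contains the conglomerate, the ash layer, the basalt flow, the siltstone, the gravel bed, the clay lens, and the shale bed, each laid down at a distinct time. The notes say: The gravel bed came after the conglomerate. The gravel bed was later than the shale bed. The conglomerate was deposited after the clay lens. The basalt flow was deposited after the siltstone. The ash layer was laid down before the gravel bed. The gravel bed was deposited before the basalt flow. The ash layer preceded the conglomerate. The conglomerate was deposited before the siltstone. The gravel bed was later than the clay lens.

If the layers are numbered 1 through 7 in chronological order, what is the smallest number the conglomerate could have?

3

The ash layer and the clay lens must both come before the conglomerate — 2 forced predecessors.
Nothing else is forced ahead of the conglomerate, so its earliest slot is position 2 + 1 = 3.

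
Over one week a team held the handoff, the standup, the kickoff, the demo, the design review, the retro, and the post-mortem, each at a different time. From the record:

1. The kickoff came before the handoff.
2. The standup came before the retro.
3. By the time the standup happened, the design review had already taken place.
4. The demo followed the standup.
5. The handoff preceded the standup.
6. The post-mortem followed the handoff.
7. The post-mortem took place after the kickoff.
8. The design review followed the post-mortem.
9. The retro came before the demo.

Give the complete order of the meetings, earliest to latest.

The constraints fix every adjacent pair, so only one ordering works:
the kickoff → the handoff → the post-mortem → the design review → the standup → the retro → the demo.

the kickoff, the handoff, the post-mortem, the design review, the standup, the retro, the demo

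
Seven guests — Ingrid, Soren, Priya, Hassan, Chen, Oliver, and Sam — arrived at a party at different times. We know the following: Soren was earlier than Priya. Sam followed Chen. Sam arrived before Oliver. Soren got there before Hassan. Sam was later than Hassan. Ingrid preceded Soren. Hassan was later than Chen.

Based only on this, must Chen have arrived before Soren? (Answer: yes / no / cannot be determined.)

No chain of stated constraints runs from Chen to Soren, and none runs from Soren to Chen either.
So the relative order of Chen and Soren is not fixed by the given facts.

cannot be determined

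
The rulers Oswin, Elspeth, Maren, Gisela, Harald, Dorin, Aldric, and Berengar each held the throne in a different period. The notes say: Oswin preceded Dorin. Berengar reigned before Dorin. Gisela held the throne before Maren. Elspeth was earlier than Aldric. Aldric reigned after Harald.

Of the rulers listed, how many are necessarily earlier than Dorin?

2

Directly stated before Dorin: Berengar and Oswin.
That's Berengar and Oswin — 2 in all.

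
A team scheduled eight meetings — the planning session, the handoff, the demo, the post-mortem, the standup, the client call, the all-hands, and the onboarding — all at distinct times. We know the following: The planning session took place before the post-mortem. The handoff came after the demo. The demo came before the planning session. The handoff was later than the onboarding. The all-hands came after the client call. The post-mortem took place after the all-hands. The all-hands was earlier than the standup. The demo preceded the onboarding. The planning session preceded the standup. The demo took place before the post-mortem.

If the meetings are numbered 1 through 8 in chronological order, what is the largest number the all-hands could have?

6

The all-hands must come before the post-mortem and the standup — 2 meetings forced after it.
Everything else can be placed before the all-hands in some valid order, so the all-hands can sit as late as position 8 − 2 = 6.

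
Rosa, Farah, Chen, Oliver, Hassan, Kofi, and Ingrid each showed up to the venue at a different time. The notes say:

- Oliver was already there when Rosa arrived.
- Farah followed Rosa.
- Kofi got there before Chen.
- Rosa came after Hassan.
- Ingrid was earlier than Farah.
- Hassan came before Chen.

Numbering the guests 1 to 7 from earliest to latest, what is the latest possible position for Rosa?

Rosa must come before Farah — 1 guest forced after them.
Everything else can be placed before Rosa in some valid order, so Rosa can sit as late as position 7 − 1 = 6.

6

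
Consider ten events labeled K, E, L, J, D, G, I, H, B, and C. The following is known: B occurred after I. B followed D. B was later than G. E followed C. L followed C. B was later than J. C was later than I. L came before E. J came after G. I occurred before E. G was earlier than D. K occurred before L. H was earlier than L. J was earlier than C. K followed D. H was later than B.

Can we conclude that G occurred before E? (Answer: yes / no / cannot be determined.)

yes

Chain the constraints: G → J → C → E. Each link is directly stated, so G comes before E.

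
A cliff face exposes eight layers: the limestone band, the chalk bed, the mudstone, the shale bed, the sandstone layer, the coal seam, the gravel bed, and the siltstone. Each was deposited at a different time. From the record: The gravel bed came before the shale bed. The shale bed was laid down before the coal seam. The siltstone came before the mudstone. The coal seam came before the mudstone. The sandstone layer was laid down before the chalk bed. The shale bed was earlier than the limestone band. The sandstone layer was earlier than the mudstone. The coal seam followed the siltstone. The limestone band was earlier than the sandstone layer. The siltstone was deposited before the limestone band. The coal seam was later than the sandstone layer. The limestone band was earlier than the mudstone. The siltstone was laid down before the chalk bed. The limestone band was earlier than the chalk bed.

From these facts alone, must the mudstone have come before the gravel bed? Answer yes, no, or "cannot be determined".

Tracing the constraints gives the gravel bed → the shale bed → the limestone band → the mudstone, so the gravel bed must come before the mudstone.
That means the mudstone cannot be before the gravel bed.

no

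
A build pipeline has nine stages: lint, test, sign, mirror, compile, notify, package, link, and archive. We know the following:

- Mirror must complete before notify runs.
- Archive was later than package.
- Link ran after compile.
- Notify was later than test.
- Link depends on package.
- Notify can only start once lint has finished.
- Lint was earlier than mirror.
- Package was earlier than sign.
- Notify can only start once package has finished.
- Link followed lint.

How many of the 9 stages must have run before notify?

Directly stated before notify: lint, mirror, package, and test.
That's lint, mirror, package, and test — 4 in all.

4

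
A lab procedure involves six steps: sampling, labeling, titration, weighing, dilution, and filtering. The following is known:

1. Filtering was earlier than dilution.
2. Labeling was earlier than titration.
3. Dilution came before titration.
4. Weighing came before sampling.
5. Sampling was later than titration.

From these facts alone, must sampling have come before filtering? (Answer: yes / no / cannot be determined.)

Tracing the constraints gives filtering → dilution → titration → sampling, so filtering must come before sampling.
That means sampling cannot be before filtering.

no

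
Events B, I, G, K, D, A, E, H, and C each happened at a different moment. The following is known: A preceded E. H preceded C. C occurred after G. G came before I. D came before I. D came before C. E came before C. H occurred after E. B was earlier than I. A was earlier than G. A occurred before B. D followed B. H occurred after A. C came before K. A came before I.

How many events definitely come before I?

Directly stated before I: A, B, D, and G.
That's A, B, D, and G — 4 in all.

4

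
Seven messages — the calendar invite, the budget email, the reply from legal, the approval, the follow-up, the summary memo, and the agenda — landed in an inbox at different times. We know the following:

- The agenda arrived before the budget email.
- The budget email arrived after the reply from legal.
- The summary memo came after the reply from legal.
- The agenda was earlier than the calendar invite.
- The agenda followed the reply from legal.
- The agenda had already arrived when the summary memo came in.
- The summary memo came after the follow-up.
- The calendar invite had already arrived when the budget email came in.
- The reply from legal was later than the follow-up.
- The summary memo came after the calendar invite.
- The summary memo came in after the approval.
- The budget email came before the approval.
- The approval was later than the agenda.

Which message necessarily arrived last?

Every other message has a chain of constraints placing it before the summary memo, so the summary memo is last.

the summary memo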